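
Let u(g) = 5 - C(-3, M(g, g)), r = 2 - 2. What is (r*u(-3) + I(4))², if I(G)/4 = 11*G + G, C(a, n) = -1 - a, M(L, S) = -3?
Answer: 36864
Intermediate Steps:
I(G) = 48*G (I(G) = 4*(11*G + G) = 4*(12*G) = 48*G)
r = 0
u(g) = 3 (u(g) = 5 - (-1 - 1*(-3)) = 5 - (-1 + 3) = 5 - 1*2 = 5 - 2 = 3)
(r*u(-3) + I(4))² = (0*3 + 48*4)² = (0 + 192)² = 192² = 36864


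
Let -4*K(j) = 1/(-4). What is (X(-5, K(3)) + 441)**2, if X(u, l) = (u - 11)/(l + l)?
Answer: 97969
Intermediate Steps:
K(j) = 1/16 (K(j) = -1/(4*(-4)) = -(-1)/(4*4) = -1/4*(-1/4) = 1/16)
X(u, l) = (-11 + u)/(2*l) (X(u, l) = (-11 + u)/((2*l)) = (-11 + u)*(1/(2*l)) = (-11 + u)/(2*l))
(X(-5, K(3)) + 441)**2 = ((-11 - 5)/(2*(1/16)) + 441)**2 = ((1/2)*16*(-16) + 441)**2 = (-128 + 441)**2 = 313**2 = 97969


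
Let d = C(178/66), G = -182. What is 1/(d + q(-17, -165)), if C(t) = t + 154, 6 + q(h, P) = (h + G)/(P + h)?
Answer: 6006/911653 ≈ 0.0065880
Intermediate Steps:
q(h, P) = -6 + (-182 + h)/(P + h) (q(h, P) = -6 + (h - 182)/(P + h) = -6 + (-182 + h)/(P + h))
C(t) = 154 + t
d = 5171/33 (d = 154 + 178/66 = 154 + 178*(1/66) = 154 + 89/33 = 5171/33 ≈ 156.70)
1/(d + q(-17, -165)) = 1/(5171/33 + (-182 - 6*(-165) - 5*(-17))/(-165 - 17)) = 1/(5171/33 + (-182 + 990 + 85)/(-182)) = 1/(5171/33 - 1/182*893) = 1/(5171/33 - 893/182) = 1/(911653/6006) = 6006/911653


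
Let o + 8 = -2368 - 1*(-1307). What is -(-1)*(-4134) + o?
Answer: -5203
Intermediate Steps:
o = -1069 (o = -8 + (-2368 - 1*(-1307)) = -8 + (-2368 + 1307) = -8 - 1061 = -1069)
-(-1)*(-4134) + o = -(-1)*(-4134) - 1069 = -1*4134 - 1069 = -4134 - 1069 = -5203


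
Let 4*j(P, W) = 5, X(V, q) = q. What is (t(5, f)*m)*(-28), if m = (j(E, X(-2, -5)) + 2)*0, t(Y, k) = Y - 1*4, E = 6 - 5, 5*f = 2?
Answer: 0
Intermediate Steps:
f = 2/5 (f = (1/5)*2 = 2/5 ≈ 0.40000)
E = 1
j(P, W) = 5/4 (j(P, W) = (1/4)*5 = 5/4)
t(Y, k) = -4 + Y (t(Y, k) = Y - 4 = -4 + Y)
m = 0 (m = (5/4 + 2)*0 = (13/4)*0 = 0)
(t(5, f)*m)*(-28) = ((-4 + 5)*0)*(-28) = (1*0)*(-28) = 0*(-28) = 0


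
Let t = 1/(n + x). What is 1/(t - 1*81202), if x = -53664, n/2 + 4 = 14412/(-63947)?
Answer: -3432192208/278700871737963 ≈ -1.2315e-5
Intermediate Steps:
n = -540400/63947 (n = -8 + 2*(14412/(-63947)) = -8 + 2*(14412*(-1/63947)) = -8 + 2*(-14412/63947) = -8 - 28824/63947 = -540400/63947 ≈ -8.4507)
t = -63947/3432192208 (t = 1/(-540400/63947 - 53664) = 1/(-3432192208/63947) = -63947/3432192208 ≈ -1.8632e-5)
1/(t - 1*81202) = 1/(-63947/3432192208 - 1*81202) = 1/(-63947/3432192208 - 81202) = 1/(-278700871737963/3432192208) = -3432192208/278700871737963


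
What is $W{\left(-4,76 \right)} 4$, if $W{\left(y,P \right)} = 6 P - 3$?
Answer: $1812$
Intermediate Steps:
$W{\left(y,P \right)} = -3 + 6 P$
$W{\left(-4,76 \right)} 4 = \left(-3 + 6 \cdot 76\right) 4 = \left(-3 + 456\right) 4 = 453 \cdot 4 = 1812$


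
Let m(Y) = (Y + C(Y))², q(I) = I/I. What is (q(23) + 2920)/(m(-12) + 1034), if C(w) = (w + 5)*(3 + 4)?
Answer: 2921/4755 ≈ 0.61430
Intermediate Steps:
C(w) = 35 + 7*w (C(w) = (5 + w)*7 = 35 + 7*w)
q(I) = 1
m(Y) = (35 + 8*Y)² (m(Y) = (Y + (35 + 7*Y))² = (35 + 8*Y)²)
(q(23) + 2920)/(m(-12) + 1034) = (1 + 2920)/((35 + 8*(-12))² + 1034) = 2921/((35 - 96)² + 1034) = 2921/((-61)² + 1034) = 2921/(3721 + 1034) = 2921/4755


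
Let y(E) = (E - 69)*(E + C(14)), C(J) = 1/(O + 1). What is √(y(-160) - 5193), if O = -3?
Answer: √126246/2 ≈ 177.66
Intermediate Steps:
C(J) = -½ (C(J) = 1/(-3 + 1) = 1/(-2) = -½)
y(E) = (-69 + E)*(-½ + E) (y(E) = (E - 69)*(E - ½) = (-69 + E)*(-½ + E))
√(y(-160) - 5193) = √((69/2 + (-160)² - 139/2*(-160)) - 5193) = √((69/2 + 25600 + 11120) - 5193) = √(73509/2 - 5193) = √(63123/2) = √126246/2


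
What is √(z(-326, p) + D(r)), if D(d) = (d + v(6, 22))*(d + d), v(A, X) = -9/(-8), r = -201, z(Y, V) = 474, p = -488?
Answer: √323295/2 ≈ 284.29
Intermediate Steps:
v(A, X) = 9/8 (v(A, X) = -9*(-⅛) = 9/8)
D(d) = 2*d*(9/8 + d) (D(d) = (d + 9/8)*(d + d) = (9/8 + d)*(2*d) = 2*d*(9/8 + d))
√(z(-326, p) + D(r)) = √(474 + (¼)*(-201)*(9 + 8*(-201))) = √(474 + (¼)*(-201)*(9 - 1608)) = √(474 + (¼)*(-201)*(-1599)) = √(474 + 321399/4) = √(323295/4) = √323295/2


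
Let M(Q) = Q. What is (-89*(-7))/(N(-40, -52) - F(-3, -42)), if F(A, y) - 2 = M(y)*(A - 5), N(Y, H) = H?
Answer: -623/390 ≈ -1.5974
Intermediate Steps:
F(A, y) = 2 + y*(-5 + A) (F(A, y) = 2 + y*(A - 5) = 2 + y*(-5 + A))
(-89*(-7))/(N(-40, -52) - F(-3, -42)) = (-89*(-7))/(-52 - (2 - 5*(-42) - 3*(-42))) = 623/(-52 - (2 + 210 + 126)) = 623/(-52 - 1*338) = 623/(-52 - 338) = 623/(-390) = 623*(-1/390) = -623/390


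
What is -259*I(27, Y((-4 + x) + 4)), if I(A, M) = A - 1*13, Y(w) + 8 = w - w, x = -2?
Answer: -3626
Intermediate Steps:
Y(w) = -8 (Y(w) = -8 + (w - w) = -8 + 0 = -8)
I(A, M) = -13 + A (I(A, M) = A - 13 = -13 + A)
-259*I(27, Y((-4 + x) + 4)) = -259*(-13 + 27) = -259*14 = -3626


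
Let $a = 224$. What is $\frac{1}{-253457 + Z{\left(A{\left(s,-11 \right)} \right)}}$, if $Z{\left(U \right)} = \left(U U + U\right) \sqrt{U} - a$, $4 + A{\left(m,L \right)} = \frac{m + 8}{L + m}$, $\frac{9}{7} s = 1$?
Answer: $- \frac{1671964598868992}{424145662661560123127} - \frac{2686219680 i \sqrt{10281}}{424145662661560123127} \approx -3.942 \cdot 10^{-6} - 6.4216 \cdot 10^{-10} i$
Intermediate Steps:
$s = \frac{7}{9}$ ($s = \frac{7}{9} \cdot 1 = \frac{7}{9} \approx 0.77778$)
$A{\left(m,L \right)} = -4 + \frac{8 + m}{L + m}$ ($A{\left(m,L \right)} = -4 + \frac{m + 8}{L + m} = -4 + \frac{8 + m}{L + m}$)
$Z{\left(U \right)} = -224 + \sqrt{U} \left(U + U^{2}\right)$ ($Z{\left(U \right)} = \left(U U + U\right) \sqrt{U} - 224 = \left(U^{2} + U\right) \sqrt{U} - 224 = \left(U + U^{2}\right) \sqrt{U} - 224 = \sqrt{U} \left(U + U^{2}\right) - 224 = -224 + \sqrt{U} \left(U + U^{2}\right)$)
$\frac{1}{-253457 + Z{\left(A{\left(s,-11 \right)} \right)}} = \frac{1}{-253457 + \left(-224 + \left(\frac{8 - -44 - \frac{7}{3}}{-11 + \frac{7}{9}}\right)^{\frac{3}{2}} + \left(\frac{8 - -44 - \frac{7}{3}}{-11 + \frac{7}{9}}\right)^{\frac{5}{2}}\right)} = \frac{1}{-253457 + \left(-224 + \left(\frac{8 + 44 - \frac{7}{3}}{- \frac{92}{9}}\right)^{\frac{3}{2}} + \left(\frac{8 + 44 - \frac{7}{3}}{- \frac{92}{9}}\right)^{\frac{5}{2}}\right)} = \frac{1}{-253457 + \left(-224 + \left(\left(- \frac{9}{92}\right) \frac{149}{3}\right)^{\frac{3}{2}} + \left(\left(- \frac{9}{92}\right) \frac{149}{3}\right)^{\frac{5}{2}}\right)} = \frac{1}{-253457 + \left(-224 + \left(- \frac{447}{92}\right)^{\frac{3}{2}} + \left(- \frac{447}{92}\right)^{\frac{5}{2}}\right)} = \frac{1}{-253457 - \left(224 - \frac{158685 i \sqrt{10281}}{389344}\right)} = \frac{1}{-253681 + \frac{158685 i \sqrt{10281}}{389344}}$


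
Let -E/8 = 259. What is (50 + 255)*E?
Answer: -631960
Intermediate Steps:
E = -2072 (E = -8*259 = -2072)
(50 + 255)*E = (50 + 255)*(-2072) = 305*(-2072) = -631960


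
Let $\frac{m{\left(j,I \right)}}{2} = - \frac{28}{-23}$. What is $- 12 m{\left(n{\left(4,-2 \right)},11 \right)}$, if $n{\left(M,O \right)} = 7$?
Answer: $- \frac{672}{23} \approx -29.217$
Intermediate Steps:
$m{\left(j,I \right)} = \frac{56}{23}$ ($m{\left(j,I \right)} = 2 \left(- \frac{28}{-23}\right) = 2 \left(\left(-28\right) \left(- \frac{1}{23}\right)\right) = 2 \cdot \frac{28}{23} = \frac{56}{23}$)
$- 12 m{\left(n{\left(4,-2 \right)},11 \right)} = \left(-12\right) \frac{56}{23} = - \frac{672}{23}$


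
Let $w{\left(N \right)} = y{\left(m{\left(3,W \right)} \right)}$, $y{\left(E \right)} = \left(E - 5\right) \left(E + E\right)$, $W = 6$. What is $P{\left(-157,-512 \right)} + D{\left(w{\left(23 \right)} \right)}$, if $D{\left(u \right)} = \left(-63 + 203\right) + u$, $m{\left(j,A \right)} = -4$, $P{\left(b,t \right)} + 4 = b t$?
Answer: $80592$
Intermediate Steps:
$P{\left(b,t \right)} = -4 + b t$
$y{\left(E \right)} = 2 E \left(-5 + E\right)$ ($y{\left(E \right)} = \left(-5 + E\right) 2 E = 2 E \left(-5 + E\right)$)
$w{\left(N \right)} = 72$ ($w{\left(N \right)} = 2 \left(-4\right) \left(-5 - 4\right) = 2 \left(-4\right) \left(-9\right) = 72$)
$D{\left(u \right)} = 140 + u$
$P{\left(-157,-512 \right)} + D{\left(w{\left(23 \right)} \right)} = \left(-4 - -80384\right) + \left(140 + 72\right) = \left(-4 + 80384\right) + 212 = 80380 + 212 = 80592$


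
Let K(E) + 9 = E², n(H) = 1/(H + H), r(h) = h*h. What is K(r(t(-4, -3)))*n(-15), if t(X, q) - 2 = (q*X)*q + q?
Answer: -937076/15 ≈ -62472.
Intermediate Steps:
t(X, q) = 2 + q + X*q² (t(X, q) = 2 + ((q*X)*q + q) = 2 + ((X*q)*q + q) = 2 + (X*q² + q) = 2 + (q + X*q²) = 2 + q + X*q²)
r(h) = h²
n(H) = 1/(2*H)
K(E) = -9 + E²
K(r(t(-4, -3)))*n(-15) = (-9 + ((2 - 3 - 4*(-3)²)²)²)*((½)/(-15)) = (-9 + ((2 - 3 - 4*9)²)²)*((½)*(-1/15)) = (-9 + ((2 - 3 - 36)²)²)*(-1/30) = (-9 + ((-37)²)²)*(-1/30) = (-9 + 1369²)*(-1/30) = (-9 + 1874161)*(-1/30) = 1874152*(-1/30) = -937076/15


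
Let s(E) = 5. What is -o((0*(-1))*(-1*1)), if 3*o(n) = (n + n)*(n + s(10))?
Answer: 0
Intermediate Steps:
o(n) = 2*n*(5 + n)/3 (o(n) = ((n + n)*(n + 5))/3 = ((2*n)*(5 + n))/3 = (2*n*(5 + n))/3 = 2*n*(5 + n)/3)
-o((0*(-1))*(-1*1)) = -2*(0*(-1))*(-1*1)*(5 + (0*(-1))*(-1*1))/3 = -2*0*(-1)*(5 + 0*(-1))/3 = -2*0*(5 + 0)/3 = -2*0*5/3 = -1*0 = 0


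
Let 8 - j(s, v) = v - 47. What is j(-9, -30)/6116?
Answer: 85/6116 ≈ 0.013898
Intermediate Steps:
j(s, v) = 55 - v (j(s, v) = 8 - (v - 47) = 8 - (-47 + v) = 8 + (47 - v) = 55 - v)
j(-9, -30)/6116 = (55 - 1*(-30))/6116 = (55 + 30)*(1/6116) = 85*(1/6116) = 85/6116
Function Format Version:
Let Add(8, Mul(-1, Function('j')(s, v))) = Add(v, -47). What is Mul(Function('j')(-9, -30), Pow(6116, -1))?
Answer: Rational(85, 6116) ≈ 0.013898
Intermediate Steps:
Function('j')(s, v) = Add(55, Mul(-1, v)) (Function('j')(s, v) = Add(8, Mul(-1, Add(v, -47))) = Add(8, Mul(-1, Add(-47, v))) = Add(8, Add(47, Mul(-1, v))) = Add(55, Mul(-1, v)))
Mul(Function('j')(-9, -30), Pow(6116, -1)) = Mul(Add(55, Mul(-1, -30)), Pow(6116, -1)) = Mul(Add(55, 30), Rational(1, 6116)) = Mul(85, Rational(1, 6116)) = Rational(85, 6116)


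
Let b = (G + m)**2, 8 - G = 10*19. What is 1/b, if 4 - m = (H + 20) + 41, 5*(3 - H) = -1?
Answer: 25/1466521 ≈ 1.7047e-5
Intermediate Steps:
H = 16/5 (H = 3 - 1/5*(-1) = 3 + 1/5 = 16/5 ≈ 3.2000)
G = -182 (G = 8 - 10*19 = 8 - 1*190 = 8 - 190 = -182)
m = -301/5 (m = 4 - ((16/5 + 20) + 41) = 4 - (116/5 + 41) = 4 - 1*321/5 = 4 - 321/5 = -301/5 ≈ -60.200)
b = 1466521/25 (b = (-182 - 301/5)**2 = (-1211/5)**2 = 1466521/25 ≈ 58661.)
1/b = 1/(1466521/25) = 25/1466521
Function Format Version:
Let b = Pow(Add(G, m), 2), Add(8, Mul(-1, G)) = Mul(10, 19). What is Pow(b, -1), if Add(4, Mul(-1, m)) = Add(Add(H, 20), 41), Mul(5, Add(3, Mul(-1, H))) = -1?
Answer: Rational(25, 1466521) ≈ 1.7047e-5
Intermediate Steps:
H = Rational(16, 5) (H = Add(3, Mul(Rational(-1, 5), -1)) = Add(3, Rational(1, 5)) = Rational(16, 5) ≈ 3.2000)
G = -182 (G = Add(8, Mul(-1, Mul(10, 19))) = Add(8, Mul(-1, 190)) = Add(8, -190) = -182)
m = Rational(-301, 5) (m = Add(4, Mul(-1, Add(Add(Rational(16, 5), 20), 41))) = Add(4, Mul(-1, Add(Rational(116, 5), 41))) = Add(4, Mul(-1, Rational(321, 5))) = Add(4, Rational(-321, 5)) = Rational(-301, 5) ≈ -60.200)
b = Rational(1466521, 25) (b = Pow(Add(-182, Rational(-301, 5)), 2) = Pow(Rational(-1211, 5), 2) = Rational(1466521, 25) ≈ 58661.)
Pow(b, -1) = Pow(Rational(1466521, 25), -1) = Rational(25, 1466521)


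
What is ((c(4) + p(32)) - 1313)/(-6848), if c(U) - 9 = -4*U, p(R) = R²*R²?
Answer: -130907/856 ≈ -152.93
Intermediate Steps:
p(R) = R⁴
c(U) = 9 - 4*U
((c(4) + p(32)) - 1313)/(-6848) = (((9 - 4*4) + 32⁴) - 1313)/(-6848) = (((9 - 16) + 1048576) - 1313)*(-1/6848) = ((-7 + 1048576) - 1313)*(-1/6848) = (1048569 - 1313)*(-1/6848) = 1047256*(-1/6848) = -130907/856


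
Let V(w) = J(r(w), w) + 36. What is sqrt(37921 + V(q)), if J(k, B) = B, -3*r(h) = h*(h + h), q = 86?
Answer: 3*sqrt(4227) ≈ 195.05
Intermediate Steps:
r(h) = -2*h**2/3 (r(h) = -h*(h + h)/3 = -h*2*h/3 = -2*h**2/3)
V(w) = 36 + w (V(w) = w + 36 = 36 + w)
sqrt(37921 + V(q)) = sqrt(37921 + (36 + 86)) = sqrt(37921 + 122) = sqrt(38043) = 3*sqrt(4227)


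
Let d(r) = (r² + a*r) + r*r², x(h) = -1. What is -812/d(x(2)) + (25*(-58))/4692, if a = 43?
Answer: 1873777/100878 ≈ 18.575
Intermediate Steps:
d(r) = r² + r³ + 43*r (d(r) = (r² + 43*r) + r*r² = (r² + 43*r) + r³ = r² + r³ + 43*r)
-812/d(x(2)) + (25*(-58))/4692 = -812*(-1/(43 - 1 + (-1)²)) + (25*(-58))/4692 = -812*(-1/(43 - 1 + 1)) - 1450*1/4692 = -812/((-1*43)) - 725/2346 = -812/(-43) - 725/2346 = -812*(-1/43) - 725/2346 = 812/43 - 725/2346 = 1873777/100878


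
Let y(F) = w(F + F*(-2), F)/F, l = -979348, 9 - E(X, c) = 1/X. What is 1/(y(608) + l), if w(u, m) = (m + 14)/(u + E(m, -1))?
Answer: -364193/356671686786 ≈ -1.0211e-6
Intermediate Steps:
E(X, c) = 9 - 1/X
w(u, m) = (14 + m)/(9 + u - 1/m) (w(u, m) = (m + 14)/(u + (9 - 1/m)) = (14 + m)/(9 + u - 1/m))
y(F) = (14 + F)/(-1 - F**2 + 9*F) (y(F) = (F*(14 + F)/(-1 + 9*F + F*(F + F*(-2))))/F = (F*(14 + F)/(-1 + 9*F + F*(F - 2*F)))/F = (F*(14 + F)/(-1 + 9*F + F*(-F)))/F = (F*(14 + F)/(-1 + 9*F - F**2))/F = (F*(14 + F)/(-1 - F**2 + 9*F))/F = (14 + F)/(-1 - F**2 + 9*F))
1/(y(608) + l) = 1/((-14 - 1*608)/(1 + 608*(-9 + 608)) - 979348) = 1/((-14 - 608)/(1 + 608*599) - 979348) = 1/(-622/(1 + 364192) - 979348) = 1/(-622/364193 - 979348) = 1/(-356671686786/364193) = -364193/356671686786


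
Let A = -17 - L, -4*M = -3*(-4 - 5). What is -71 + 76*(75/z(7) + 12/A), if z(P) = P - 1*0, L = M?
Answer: 187787/287 ≈ 654.31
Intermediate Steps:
M = -27/4 (M = -(-3)*(-4 - 5)/4 = -(-3)*(-9)/4 = -¼*27 = -27/4 ≈ -6.7500)
L = -27/4 ≈ -6.7500
z(P) = P (z(P) = P + 0 = P)
A = -41/4 (A = -17 - 1*(-27/4) = -17 + 27/4 = -41/4 ≈ -10.250)
-71 + 76*(75/z(7) + 12/A) = -71 + 76*(75/7 + 12/(-41/4)) = -71 + 76*(75*(⅐) + 12*(-4/41)) = -71 + 76*(75/7 - 48/41) = -71 + 76*(2739/287) = -71 + 208164/287 = 187787/287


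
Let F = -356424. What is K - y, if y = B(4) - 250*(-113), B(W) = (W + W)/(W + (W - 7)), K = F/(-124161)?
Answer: -1169395038/41387 ≈ -28255.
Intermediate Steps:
K = 118808/41387 (K = -356424/(-124161) = -356424*(-1/124161) = 118808/41387 ≈ 2.8707)
B(W) = 2*W/(-7 + 2*W) (B(W) = (2*W)/(W + (-7 + W)) = (2*W)/(-7 + 2*W) = 2*W/(-7 + 2*W))
y = 28258 (y = 2*4/(-7 + 2*4) - 250*(-113) = 2*4/(-7 + 8) + 28250 = 2*4/1 + 28250 = 2*4*1 + 28250 = 8 + 28250 = 28258)
K - y = 118808/41387 - 1*28258 = 118808/41387 - 28258 = -1169395038/41387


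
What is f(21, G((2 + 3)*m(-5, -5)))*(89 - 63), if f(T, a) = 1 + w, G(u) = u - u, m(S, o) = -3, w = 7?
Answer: 208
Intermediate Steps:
G(u) = 0
f(T, a) = 8 (f(T, a) = 1 + 7 = 8)
f(21, G((2 + 3)*m(-5, -5)))*(89 - 63) = 8*(89 - 63) = 8*26 = 208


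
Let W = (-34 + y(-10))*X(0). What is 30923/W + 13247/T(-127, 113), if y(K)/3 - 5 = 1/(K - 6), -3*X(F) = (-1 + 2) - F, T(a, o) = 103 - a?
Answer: 345456749/70610 ≈ 4892.5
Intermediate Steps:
X(F) = -⅓ + F/3 (X(F) = -((-1 + 2) - F)/3 = -(1 - F)/3 = -⅓ + F/3)
y(K) = 15 + 3/(-6 + K) (y(K) = 15 + 3/(K - 6) = 15 + 3/(-6 + K))
W = 307/48 (W = (-34 + 3*(-29 + 5*(-10))/(-6 - 10))*(-⅓ + (⅓)*0) = (-34 + 3*(-29 - 50)/(-16))*(-⅓ + 0) = (-34 + 3*(-1/16)*(-79))*(-⅓) = (-34 + 237/16)*(-⅓) = -307/16*(-⅓) = 307/48 ≈ 6.3958)
30923/W + 13247/T(-127, 113) = 30923/(307/48) + 13247/(103 - 1*(-127)) = 30923*(48/307) + 13247/(103 + 127) = 1484304/307 + 13247/230 = 345456749/70610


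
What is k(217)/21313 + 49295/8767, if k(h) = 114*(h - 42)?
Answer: 1225525985/186851071 ≈ 6.5588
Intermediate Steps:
k(h) = -4788 + 114*h (k(h) = 114*(-42 + h) = -4788 + 114*h)
k(217)/21313 + 49295/8767 = (-4788 + 114*217)/21313 + 49295/8767 = (-4788 + 24738)*(1/21313) + 49295*(1/8767) = 19950*(1/21313) + 49295/8767 = 19950/21313 + 49295/8767 = 1225525985/186851071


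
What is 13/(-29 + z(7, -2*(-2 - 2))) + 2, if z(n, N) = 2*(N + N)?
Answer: 19/3 ≈ 6.3333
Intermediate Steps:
z(n, N) = 4*N (z(n, N) = 2*(2*N) = 4*N)
13/(-29 + z(7, -2*(-2 - 2))) + 2 = 13/(-29 + 4*(-2*(-2 - 2))) + 2 = 13/(-29 + 4*(-2*(-4))) + 2 = 13/(-29 + 4*8) + 2 = 13/(-29 + 32) + 2 = 13/3 + 2 = 19/3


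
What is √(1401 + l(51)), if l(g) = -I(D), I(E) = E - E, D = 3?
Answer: √1401 ≈ 37.430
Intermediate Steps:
I(E) = 0
l(g) = 0 (l(g) = -1*0 = 0)
√(1401 + l(51)) = √(1401 + 0) = √1401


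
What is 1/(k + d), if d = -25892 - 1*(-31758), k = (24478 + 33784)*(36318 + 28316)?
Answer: 1/3765711974 ≈ 2.6555e-10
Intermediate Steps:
k = 3765706108 (k = 58262*64634 = 3765706108)
d = 5866 (d = -25892 + 31758 = 5866)
1/(k + d) = 1/(3765706108 + 5866) = 1/3765711974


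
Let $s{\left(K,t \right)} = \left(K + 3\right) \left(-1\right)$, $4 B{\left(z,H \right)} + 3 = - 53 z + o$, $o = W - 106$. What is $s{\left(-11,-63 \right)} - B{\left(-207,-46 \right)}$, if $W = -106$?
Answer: $-2681$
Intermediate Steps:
$o = -212$ ($o = -106 - 106 = -212$)
$B{\left(z,H \right)} = - \frac{215}{4} - \frac{53 z}{4}$ ($B{\left(z,H \right)} = - \frac{3}{4} + \frac{- 53 z - 212}{4} = - \frac{3}{4} + \frac{-212 - 53 z}{4} = - \frac{3}{4} - \left(53 + \frac{53 z}{4}\right) = - \frac{215}{4} - \frac{53 z}{4}$)
$s{\left(K,t \right)} = -3 - K$ ($s{\left(K,t \right)} = \left(3 + K\right) \left(-1\right) = -3 - K$)
$s{\left(-11,-63 \right)} - B{\left(-207,-46 \right)} = \left(-3 - -11\right) - \left(- \frac{215}{4} - - \frac{10971}{4}\right) = \left(-3 + 11\right) - \left(- \frac{215}{4} + \frac{10971}{4}\right) = 8 - 2689 = -2681$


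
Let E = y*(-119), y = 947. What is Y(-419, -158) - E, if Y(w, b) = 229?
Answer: 112922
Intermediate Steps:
E = -112693 (E = 947*(-119) = -112693)
Y(-419, -158) - E = 229 - 1*(-112693) = 229 + 112693 = 112922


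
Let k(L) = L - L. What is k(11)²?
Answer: 0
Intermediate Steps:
k(L) = 0
k(11)² = 0² = 0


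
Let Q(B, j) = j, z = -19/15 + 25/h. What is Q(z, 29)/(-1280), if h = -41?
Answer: -29/1280 ≈ -0.022656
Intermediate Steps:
z = -1154/615 (z = -19/15 + 25/(-41) = -19*1/15 + 25*(-1/41) = -19/15 - 25/41 = -1154/615 ≈ -1.8764)
Q(z, 29)/(-1280) = 29/(-1280) = 29*(-1/1280) = -29/1280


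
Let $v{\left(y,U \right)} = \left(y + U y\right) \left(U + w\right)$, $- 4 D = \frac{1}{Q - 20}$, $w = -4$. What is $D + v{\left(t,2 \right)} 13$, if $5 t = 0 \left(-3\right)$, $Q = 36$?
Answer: $- \frac{1}{64} \approx -0.015625$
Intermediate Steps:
$t = 0$ ($t = \frac{0 \left(-3\right)}{5} = \frac{1}{5} \cdot 0 = 0$)
$D = - \frac{1}{64}$ ($D = - \frac{1}{4 \left(36 - 20\right)} = - \frac{1}{4 \cdot 16} = \left(- \frac{1}{4}\right) \frac{1}{16} = - \frac{1}{64} \approx -0.015625$)
$v{\left(y,U \right)} = \left(-4 + U\right) \left(y + U y\right)$ ($v{\left(y,U \right)} = \left(y + U y\right) \left(U - 4\right) = \left(y + U y\right) \left(-4 + U\right) = \left(-4 + U\right) \left(y + U y\right)$)
$D + v{\left(t,2 \right)} 13 = - \frac{1}{64} + 0 \left(-4 + 2^{2} - 6\right) 13 = - \frac{1}{64} + 0 \left(-4 + 4 - 6\right) 13 = - \frac{1}{64} + 0 \left(-6\right) 13 = - \frac{1}{64} + 0 \cdot 13 = - \frac{1}{64} + 0 = - \frac{1}{64}$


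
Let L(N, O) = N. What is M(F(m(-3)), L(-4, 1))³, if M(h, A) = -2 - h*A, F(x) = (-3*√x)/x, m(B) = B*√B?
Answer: -8*(√(-I) + 2*3^(¼))³/(-I)^(3/2) ≈ 50.49 - 314.1*I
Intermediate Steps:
m(B) = B^(3/2)
F(x) = -3/√x
M(h, A) = -2 - A*h
M(F(m(-3)), L(-4, 1))³ = (-2 - 1*(-4)*(-3*(-3)^(¼)/3))³ = (-2 - 1*(-4)*(-3*3^(¼)/(3*√(-I))))³ = (-2 - 1*(-4)*(-3^(¼)/√(-I)))³ = (-2 - 4*3^(¼)/√(-I))³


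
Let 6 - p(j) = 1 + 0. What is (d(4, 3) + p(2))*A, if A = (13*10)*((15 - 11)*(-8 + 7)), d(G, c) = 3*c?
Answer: -7280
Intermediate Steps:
p(j) = 5 (p(j) = 6 - (1 + 0) = 6 - 1*1 = 6 - 1 = 5)
A = -520 (A = 130*(4*(-1)) = 130*(-4) = -520)
(d(4, 3) + p(2))*A = (3*3 + 5)*(-520) = (9 + 5)*(-520) = 14*(-520) = -7280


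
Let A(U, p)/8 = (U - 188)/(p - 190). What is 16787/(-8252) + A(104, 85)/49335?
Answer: -4140669161/2035562100 ≈ -2.0342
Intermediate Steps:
A(U, p) = 8*(-188 + U)/(-190 + p) (A(U, p) = 8*((U - 188)/(p - 190)) = 8*((-188 + U)/(-190 + p)) = 8*(-188 + U)/(-190 + p))
16787/(-8252) + A(104, 85)/49335 = 16787/(-8252) + (8*(-188 + 104)/(-190 + 85))/49335 = 16787*(-1/8252) + (8*(-84)/(-105))*(1/49335) = -16787/8252 + (8*(-1/105)*(-84))*(1/49335) = -16787/8252 + (32/5)*(1/49335) = -16787/8252 + 32/246675 = -4140669161/2035562100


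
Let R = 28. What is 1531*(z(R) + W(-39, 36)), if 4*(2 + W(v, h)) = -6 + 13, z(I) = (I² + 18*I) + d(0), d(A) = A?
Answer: 7886181/4 ≈ 1.9715e+6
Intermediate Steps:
z(I) = I² + 18*I (z(I) = (I² + 18*I) + 0 = I² + 18*I)
W(v, h) = -¼ (W(v, h) = -2 + (-6 + 13)/4 = -2 + (¼)*7 = -2 + 7/4 = -¼)
1531*(z(R) + W(-39, 36)) = 1531*(28*(18 + 28) - ¼) = 1531*(28*46 - ¼) = 1531*(1288 - ¼) = 1531*(5151/4) = 7886181/4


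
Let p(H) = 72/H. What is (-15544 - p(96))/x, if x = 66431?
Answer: -62179/265724 ≈ -0.23400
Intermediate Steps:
(-15544 - p(96))/x = (-15544 - 72/96)/66431 = (-15544 - 72/96)*(1/66431) = (-15544 - 1*¾)*(1/66431) = (-15544 - ¾)*(1/66431) = -62179/4*1/66431 = -62179/265724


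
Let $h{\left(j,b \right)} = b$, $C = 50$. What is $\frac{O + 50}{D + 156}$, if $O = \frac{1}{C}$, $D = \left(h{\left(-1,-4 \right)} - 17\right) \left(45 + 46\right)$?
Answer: $- \frac{2501}{87750} \approx -0.028501$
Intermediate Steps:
$D = -1911$ ($D = \left(-4 - 17\right) \left(45 + 46\right) = \left(-21\right) 91 = -1911$)
$O = \frac{1}{50} \approx 0.02$
$\frac{O + 50}{D + 156} = \frac{\frac{1}{50} + 50}{-1911 + 156} = \frac{1}{-1755} \cdot \frac{2501}{50} = \left(- \frac{1}{1755}\right) \frac{2501}{50} = - \frac{2501}{87750}$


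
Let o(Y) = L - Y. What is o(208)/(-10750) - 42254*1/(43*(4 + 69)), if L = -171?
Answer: -10535833/784750 ≈ -13.426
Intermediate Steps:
o(Y) = -171 - Y
o(208)/(-10750) - 42254*1/(43*(4 + 69)) = (-171 - 1*208)/(-10750) - 42254*1/(43*(4 + 69)) = (-171 - 208)*(-1/10750) - 42254/(73*43) = -379*(-1/10750) - 42254/3139 = 379/10750 - 42254*1/3139 = 379/10750 - 42254/3139 = -10535833/784750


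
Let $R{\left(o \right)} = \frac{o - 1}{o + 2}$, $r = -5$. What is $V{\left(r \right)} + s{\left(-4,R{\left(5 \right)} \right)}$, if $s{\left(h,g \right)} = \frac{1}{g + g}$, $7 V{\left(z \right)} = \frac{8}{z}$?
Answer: $\frac{181}{280} \approx 0.64643$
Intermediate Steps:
$V{\left(z \right)} = \frac{8}{7 z}$ ($V{\left(z \right)} = \frac{8 \frac{1}{z}}{7} = \frac{8}{7 z}$)
$R{\left(o \right)} = \frac{-1 + o}{2 + o}$
$s{\left(h,g \right)} = \frac{1}{2 g}$
$V{\left(r \right)} + s{\left(-4,R{\left(5 \right)} \right)} = \frac{8}{7 \left(-5\right)} + \frac{1}{2 \frac{-1 + 5}{2 + 5}} = \frac{8}{7} \left(- \frac{1}{5}\right) + \frac{1}{2 \cdot \frac{1}{7} \cdot 4} = - \frac{8}{35} + \frac{1}{2 \cdot \frac{1}{7} \cdot 4} = - \frac{8}{35} + \frac{1}{2 \cdot \frac{4}{7}} = - \frac{8}{35} + \frac{1}{2} \cdot \frac{7}{4} = - \frac{8}{35} + \frac{7}{8} = \frac{181}{280}$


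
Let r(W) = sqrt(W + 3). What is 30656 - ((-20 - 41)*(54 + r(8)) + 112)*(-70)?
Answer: -192084 - 4270*sqrt(11) ≈ -2.0625e+5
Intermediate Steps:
r(W) = sqrt(3 + W)
30656 - ((-20 - 41)*(54 + r(8)) + 112)*(-70) = 30656 - ((-20 - 41)*(54 + sqrt(3 + 8)) + 112)*(-70) = 30656 - (-61*(54 + sqrt(11)) + 112)*(-70) = 30656 - ((-3294 - 61*sqrt(11)) + 112)*(-70) = 30656 - (-3182 - 61*sqrt(11))*(-70) = 30656 - (222740 + 4270*sqrt(11)) = 30656 + (-222740 - 4270*sqrt(11)) = -192084 - 4270*sqrt(11)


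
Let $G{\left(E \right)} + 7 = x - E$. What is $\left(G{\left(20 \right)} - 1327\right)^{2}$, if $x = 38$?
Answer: $1731856$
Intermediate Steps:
$G{\left(E \right)} = 31 - E$ ($G{\left(E \right)} = -7 - \left(-38 + E\right) = 31 - E$)
$\left(G{\left(20 \right)} - 1327\right)^{2} = \left(\left(31 - 20\right) - 1327\right)^{2} = \left(11 - 1327\right)^{2} = \left(-1316\right)^{2} = 1731856$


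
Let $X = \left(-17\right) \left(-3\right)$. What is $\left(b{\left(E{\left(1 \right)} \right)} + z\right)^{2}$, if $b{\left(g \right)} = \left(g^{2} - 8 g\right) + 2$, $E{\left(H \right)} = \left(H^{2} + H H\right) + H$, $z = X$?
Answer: $1444$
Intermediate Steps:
$X = 51$
$z = 51$
$E{\left(H \right)} = H + 2 H^{2}$ ($E{\left(H \right)} = \left(H^{2} + H^{2}\right) + H = 2 H^{2} + H = H + 2 H^{2}$)
$b{\left(g \right)} = 2 + g^{2} - 8 g$
$\left(b{\left(E{\left(1 \right)} \right)} + z\right)^{2} = \left(\left(2 + \left(1 \left(1 + 2 \cdot 1\right)\right)^{2} - 8 \cdot 1 \left(1 + 2 \cdot 1\right)\right) + 51\right)^{2} = \left(\left(2 + \left(1 \left(1 + 2\right)\right)^{2} - 8 \cdot 1 \left(1 + 2\right)\right) + 51\right)^{2} = \left(\left(2 + \left(1 \cdot 3\right)^{2} - 8 \cdot 1 \cdot 3\right) + 51\right)^{2} = \left(\left(2 + 3^{2} - 24\right) + 51\right)^{2} = \left(\left(2 + 9 - 24\right) + 51\right)^{2} = \left(-13 + 51\right)^{2} = 38^{2} = 1444$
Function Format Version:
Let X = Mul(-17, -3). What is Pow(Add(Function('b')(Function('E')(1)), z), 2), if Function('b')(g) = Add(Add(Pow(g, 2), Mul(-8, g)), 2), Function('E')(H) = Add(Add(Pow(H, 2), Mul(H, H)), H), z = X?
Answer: 1444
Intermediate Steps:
X = 51
z = 51
Function('E')(H) = Add(H, Mul(2, Pow(H, 2))) (Function('E')(H) = Add(Add(Pow(H, 2), Pow(H, 2)), H) = Add(Mul(2, Pow(H, 2)), H) = Add(H, Mul(2, Pow(H, 2))))
Function('b')(g) = Add(2, Pow(g, 2), Mul(-8, g))
Pow(Add(Function('b')(Function('E')(1)), z), 2) = Pow(Add(Add(2, Pow(Mul(1, Add(1, Mul(2, 1))), 2), Mul(-8, Mul(1, Add(1, Mul(2, 1))))), 51), 2) = Pow(Add(Add(2, Pow(Mul(1, Add(1, 2)), 2), Mul(-8, Mul(1, Add(1, 2)))), 51), 2) = Pow(Add(Add(2, Pow(Mul(1, 3), 2), Mul(-8, Mul(1, 3))), 51), 2) = Pow(Add(Add(2, Pow(3, 2), Mul(-8, 3)), 51), 2) = Pow(Add(Add(2, 9, -24), 51), 2) = Pow(Add(-13, 51), 2) = Pow(38, 2) = 1444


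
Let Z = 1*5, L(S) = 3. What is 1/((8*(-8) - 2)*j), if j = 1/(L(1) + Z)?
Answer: -4/33 ≈ -0.12121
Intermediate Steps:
Z = 5
j = 1/8 (j = 1/(3 + 5) = 1/8 ≈ 0.12500)
1/((8*(-8) - 2)*j) = 1/((8*(-8) - 2)*(1/8)) = 1/((-64 - 2)*(1/8)) = 1/(-66*1/8) = 1/(-33/4) = -4/33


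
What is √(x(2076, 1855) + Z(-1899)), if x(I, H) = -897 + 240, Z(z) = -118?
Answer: 5*I*√31 ≈ 27.839*I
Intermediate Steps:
x(I, H) = -657
√(x(2076, 1855) + Z(-1899)) = √(-657 - 118) = √(-775) = 5*I*√31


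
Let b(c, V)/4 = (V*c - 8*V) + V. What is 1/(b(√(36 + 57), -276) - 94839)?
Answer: -9679/830552937 + 368*√93/2491658811 ≈ -1.0229e-5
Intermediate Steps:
b(c, V) = -28*V + 4*V*c (b(c, V) = 4*((V*c - 8*V) + V) = 4*((-8*V + V*c) + V) = 4*(-7*V + V*c) = -28*V + 4*V*c)
1/(b(√(36 + 57), -276) - 94839) = 1/(4*(-276)*(-7 + √(36 + 57)) - 94839) = 1/(4*(-276)*(-7 + √93) - 94839) = 1/((7728 - 1104*√93) - 94839) = 1/(-87111 - 1104*√93)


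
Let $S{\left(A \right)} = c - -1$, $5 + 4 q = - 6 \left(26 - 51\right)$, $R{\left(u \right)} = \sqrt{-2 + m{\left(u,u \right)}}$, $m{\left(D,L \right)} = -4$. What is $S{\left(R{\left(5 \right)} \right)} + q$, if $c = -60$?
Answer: $- \frac{91}{4} \approx -22.75$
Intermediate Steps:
$R{\left(u \right)} = i \sqrt{6}$ ($R{\left(u \right)} = \sqrt{-2 - 4} = \sqrt{-6} = i \sqrt{6}$)
$q = \frac{145}{4}$ ($q = - \frac{5}{4} + \frac{\left(-6\right) \left(26 - 51\right)}{4} = - \frac{5}{4} + \frac{\left(-6\right) \left(-25\right)}{4} = - \frac{5}{4} + \frac{1}{4} \cdot 150 = - \frac{5}{4} + \frac{75}{2} = \frac{145}{4} \approx 36.25$)
$S{\left(A \right)} = -59$ ($S{\left(A \right)} = -60 - -1 = -60 + 1 = -59$)
$S{\left(R{\left(5 \right)} \right)} + q = -59 + \frac{145}{4} = - \frac{91}{4}$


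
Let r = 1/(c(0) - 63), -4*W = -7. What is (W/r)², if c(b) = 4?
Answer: 170569/16 ≈ 10661.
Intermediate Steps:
W = 7/4 (W = -¼*(-7) = 7/4 ≈ 1.7500)
r = -1/59 (r = 1/(4 - 63) = 1/(-59) = -1/59 ≈ -0.016949)
(W/r)² = (7/(4*(-1/59)))² = ((7/4)*(-59))² = (-413/4)² = 170569/16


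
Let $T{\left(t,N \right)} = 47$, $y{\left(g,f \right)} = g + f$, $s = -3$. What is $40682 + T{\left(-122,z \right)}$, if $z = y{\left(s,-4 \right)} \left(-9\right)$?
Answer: $40729$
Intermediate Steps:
$y{\left(g,f \right)} = f + g$
$z = 63$ ($z = \left(-4 - 3\right) \left(-9\right) = \left(-7\right) \left(-9\right) = 63$)
$40682 + T{\left(-122,z \right)} = 40682 + 47 = 40729$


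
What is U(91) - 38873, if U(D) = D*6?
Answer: -38327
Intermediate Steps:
U(D) = 6*D
U(91) - 38873 = 6*91 - 38873 = 546 - 38873 = -38327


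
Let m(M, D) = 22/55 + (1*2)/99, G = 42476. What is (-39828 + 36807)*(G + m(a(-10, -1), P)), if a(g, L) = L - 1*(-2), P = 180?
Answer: -21173008796/165 ≈ -1.2832e+8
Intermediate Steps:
a(g, L) = 2 + L (a(g, L) = L + 2 = 2 + L)
m(M, D) = 208/495 (m(M, D) = 22*(1/55) + 2*(1/99) = 2/5 + 2/99 = 208/495)
(-39828 + 36807)*(G + m(a(-10, -1), P)) = (-39828 + 36807)*(42476 + 208/495) = -3021*21025828/495 = -21173008796/165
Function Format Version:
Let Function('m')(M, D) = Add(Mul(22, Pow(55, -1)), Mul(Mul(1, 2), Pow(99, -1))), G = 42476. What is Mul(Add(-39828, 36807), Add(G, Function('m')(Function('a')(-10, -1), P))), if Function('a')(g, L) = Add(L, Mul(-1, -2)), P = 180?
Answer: Rational(-21173008796, 165) ≈ -1.2832e+8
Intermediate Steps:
Function('a')(g, L) = Add(2, L) (Function('a')(g, L) = Add(L, 2) = Add(2, L))
Function('m')(M, D) = Rational(208, 495) (Function('m')(M, D) = Add(Mul(22, Rational(1, 55)), Mul(2, Rational(1, 99))) = Add(Rational(2, 5), Rational(2, 99)) = Rational(208, 495))
Mul(Add(-39828, 36807), Add(G, Function('m')(Function('a')(-10, -1), P))) = Mul(Add(-39828, 36807), Add(42476, Rational(208, 495))) = Mul(-3021, Rational(21025828, 495)) = Rational(-21173008796, 165)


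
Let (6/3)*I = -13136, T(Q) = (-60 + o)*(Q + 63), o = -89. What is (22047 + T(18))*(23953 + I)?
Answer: 173467530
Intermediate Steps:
T(Q) = -9387 - 149*Q (T(Q) = (-60 - 89)*(Q + 63) = -149*(63 + Q) = -9387 - 149*Q)
I = -6568 (I = (1/2)*(-13136) = -6568)
(22047 + T(18))*(23953 + I) = (22047 + (-9387 - 149*18))*(23953 - 6568) = (22047 + (-9387 - 2682))*17385 = (22047 - 12069)*17385 = 9978*17385 = 173467530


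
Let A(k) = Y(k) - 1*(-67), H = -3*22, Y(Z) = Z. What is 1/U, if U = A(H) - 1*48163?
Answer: -1/48162 ≈ -2.0763e-5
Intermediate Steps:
H = -66
A(k) = 67 + k (A(k) = k - 1*(-67) = k + 67 = 67 + k)
U = -48162 (U = (67 - 66) - 1*48163 = 1 - 48163 = -48162)
1/U = 1/(-48162) = -1/48162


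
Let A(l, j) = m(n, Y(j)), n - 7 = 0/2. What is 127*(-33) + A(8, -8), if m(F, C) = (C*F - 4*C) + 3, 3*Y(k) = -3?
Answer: -4191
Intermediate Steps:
Y(k) = -1 (Y(k) = (⅓)*(-3) = -1)
n = 7 (n = 7 + 0/2 = 7 + 0*(½) = 7 + 0 = 7)
m(F, C) = 3 - 4*C + C*F (m(F, C) = (-4*C + C*F) + 3 = 3 - 4*C + C*F)
A(l, j) = 0 (A(l, j) = 3 - 4*(-1) - 1*7 = 3 + 4 - 7 = 0)
127*(-33) + A(8, -8) = 127*(-33) + 0 = -4191 + 0 = -4191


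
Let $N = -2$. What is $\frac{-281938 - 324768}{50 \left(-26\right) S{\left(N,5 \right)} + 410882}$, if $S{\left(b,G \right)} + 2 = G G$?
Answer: $- \frac{303353}{190491} \approx -1.5925$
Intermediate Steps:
$S{\left(b,G \right)} = -2 + G^{2}$ ($S{\left(b,G \right)} = -2 + G G = -2 + G^{2}$)
$\frac{-281938 - 324768}{50 \left(-26\right) S{\left(N,5 \right)} + 410882} = \frac{-281938 - 324768}{50 \left(-26\right) \left(-2 + 5^{2}\right) + 410882} = - \frac{606706}{- 1300 \left(-2 + 25\right) + 410882} = - \frac{606706}{\left(-1300\right) 23 + 410882} = - \frac{606706}{-29900 + 410882} = - \frac{606706}{380982} = \left(-606706\right) \frac{1}{380982} = - \frac{303353}{190491}$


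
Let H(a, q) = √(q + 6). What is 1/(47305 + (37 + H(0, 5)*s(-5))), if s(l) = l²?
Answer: 47342/2241258089 - 25*√11/2241258089 ≈ 2.1086e-5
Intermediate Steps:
H(a, q) = √(6 + q)
1/(47305 + (37 + H(0, 5)*s(-5))) = 1/(47305 + (37 + √(6 + 5)*(-5)²)) = 1/(47305 + (37 + √11*25)) = 1/(47305 + (37 + 25*√11)) = 1/(47342 + 25*√11)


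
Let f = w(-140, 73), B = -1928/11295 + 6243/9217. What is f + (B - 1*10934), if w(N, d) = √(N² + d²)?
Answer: -1138242423701/104106015 + √24929 ≈ -10776.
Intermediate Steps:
B = 52744309/104106015 (B = -1928*1/11295 + 6243*(1/9217) = -1928/11295 + 6243/9217 = 52744309/104106015 ≈ 0.50664)
f = √24929 (f = √((-140)² + 73²) = √(19600 + 5329) = √24929 ≈ 157.89)
f + (B - 1*10934) = √24929 + (52744309/104106015 - 1*10934) = √24929 + (52744309/104106015 - 10934) = √24929 - 1138242423701/104106015 = -1138242423701/104106015 + √24929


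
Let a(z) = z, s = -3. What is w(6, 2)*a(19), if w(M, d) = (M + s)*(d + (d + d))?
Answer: 342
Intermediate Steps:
w(M, d) = 3*d*(-3 + M) (w(M, d) = (M - 3)*(d + (d + d)) = (-3 + M)*(d + 2*d) = (-3 + M)*(3*d) = 3*d*(-3 + M))
w(6, 2)*a(19) = (3*2*(-3 + 6))*19 = (3*2*3)*19 = 18*19 = 342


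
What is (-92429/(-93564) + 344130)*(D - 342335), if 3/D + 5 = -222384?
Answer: -1225651979716185189091/10403802198 ≈ -1.1781e+11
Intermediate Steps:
D = -3/222389 (D = 3/(-5 - 222384) = 3/(-222389) = 3*(-1/222389) = -3/222389 ≈ -1.3490e-5)
(-92429/(-93564) + 344130)*(D - 342335) = (-92429/(-93564) + 344130)*(-3/222389 - 342335) = (-92429*(-1/93564) + 344130)*(-76131538318/222389) = (92429/93564 + 344130)*(-76131538318/222389) = (32198271749/93564)*(-76131538318/222389) = -1225651979716185189091/10403802198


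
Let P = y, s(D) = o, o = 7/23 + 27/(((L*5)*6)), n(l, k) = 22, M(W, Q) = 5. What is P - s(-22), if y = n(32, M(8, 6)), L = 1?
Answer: 4783/230 ≈ 20.796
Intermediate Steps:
y = 22
o = 277/230 (o = 7/23 + 27/(((1*5)*6)) = 7*(1/23) + 27/((5*6)) = 7/23 + 27/30 = 7/23 + 27*(1/30) = 7/23 + 9/10 = 277/230 ≈ 1.2043)
s(D) = 277/230
P = 22
P - s(-22) = 22 - 1*277/230 = 22 - 277/230 = 4783/230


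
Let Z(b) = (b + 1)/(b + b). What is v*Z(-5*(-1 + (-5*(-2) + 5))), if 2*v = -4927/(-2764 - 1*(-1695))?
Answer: 339963/299320 ≈ 1.1358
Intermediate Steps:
v = 4927/2138 (v = (-4927/(-2764 - 1*(-1695)))/2 = (-4927/(-2764 + 1695))/2 = (-4927/(-1069))/2 = (-4927*(-1/1069))/2 = (1/2)*(4927/1069) = 4927/2138 ≈ 2.3045)
Z(b) = (1 + b)/(2*b) (Z(b) = (1 + b)/((2*b)) = (1 + b)*(1/(2*b)) = (1 + b)/(2*b))
v*Z(-5*(-1 + (-5*(-2) + 5))) = 4927*((1 - 5*(-1 + (-5*(-2) + 5)))/(2*((-5*(-1 + (-5*(-2) + 5))))))/2138 = 4927*((1 - 5*(-1 + (10 + 5)))/(2*((-5*(-1 + (10 + 5))))))/2138 = 4927*((1 - 5*(-1 + 15))/(2*((-5*(-1 + 15)))))/2138 = 4927*((1 - 5*14)/(2*((-5*14))))/2138 = 4927*((1/2)*(1 - 70)/(-70))/2138 = 4927*((1/2)*(-1/70)*(-69))/2138 = (4927/2138)*(69/140) = 339963/299320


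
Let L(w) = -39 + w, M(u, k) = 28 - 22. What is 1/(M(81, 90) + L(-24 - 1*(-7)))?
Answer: -1/50 ≈ -0.020000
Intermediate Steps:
M(u, k) = 6
1/(M(81, 90) + L(-24 - 1*(-7))) = 1/(6 + (-39 + (-24 - 1*(-7)))) = 1/(6 + (-39 + (-24 + 7))) = 1/(6 + (-39 - 17)) = 1/(6 - 56) = 1/(-50) = -1/50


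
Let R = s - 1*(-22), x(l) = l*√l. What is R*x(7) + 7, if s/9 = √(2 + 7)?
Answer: 7 + 343*√7 ≈ 914.49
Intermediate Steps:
s = 27 (s = 9*√(2 + 7) = 9*√9 = 9*3 = 27)
x(l) = l^(3/2)
R = 49 (R = 27 - 1*(-22) = 27 + 22 = 49)
R*x(7) + 7 = 49*7^(3/2) + 7 = 49*(7*√7) + 7 = 343*√7 + 7 = 7 + 343*√7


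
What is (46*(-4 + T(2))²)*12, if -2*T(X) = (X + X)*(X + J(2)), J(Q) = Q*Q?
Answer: 141312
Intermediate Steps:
J(Q) = Q²
T(X) = -X*(4 + X) (T(X) = -(X + X)*(X + 2²)/2 = -2*X*(X + 4)/2 = -2*X*(4 + X)/2 = -X*(4 + X))
(46*(-4 + T(2))²)*12 = (46*(-4 - 1*2*(4 + 2))²)*12 = (46*(-4 - 1*2*6)²)*12 = (46*(-4 - 12)²)*12 = (46*(-16)²)*12 = (46*256)*12 = 11776*12 = 141312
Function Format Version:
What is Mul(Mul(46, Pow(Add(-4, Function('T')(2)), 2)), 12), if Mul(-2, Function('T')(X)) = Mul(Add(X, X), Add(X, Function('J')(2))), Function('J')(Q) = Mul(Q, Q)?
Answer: 141312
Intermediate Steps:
Function('J')(Q) = Pow(Q, 2)
Function('T')(X) = Mul(-1, X, Add(4, X)) (Function('T')(X) = Mul(Rational(-1, 2), Mul(Add(X, X), Add(X, Pow(2, 2)))) = Mul(Rational(-1, 2), Mul(Mul(2, X), Add(X, 4))) = Mul(Rational(-1, 2), Mul(Mul(2, X), Add(4, X))) = Mul(Rational(-1, 2), Mul(2, X, Add(4, X))) = Mul(-1, X, Add(4, X)))
Mul(Mul(46, Pow(Add(-4, Function('T')(2)), 2)), 12) = Mul(Mul(46, Pow(Add(-4, Mul(-1, 2, Add(4, 2))), 2)), 12) = Mul(Mul(46, Pow(Add(-4, Mul(-1, 2, 6)), 2)), 12) = Mul(Mul(46, Pow(Add(-4, -12), 2)), 12) = Mul(Mul(46, Pow(-16, 2)), 12) = Mul(Mul(46, 256), 12) = Mul(11776, 12) = 141312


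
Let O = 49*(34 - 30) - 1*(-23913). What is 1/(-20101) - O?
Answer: -484615010/20101 ≈ -24109.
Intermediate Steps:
O = 24109 (O = 49*4 + 23913 = 196 + 23913 = 24109)
1/(-20101) - O = 1/(-20101) - 1*24109 = -1/20101 - 24109 = -484615010/20101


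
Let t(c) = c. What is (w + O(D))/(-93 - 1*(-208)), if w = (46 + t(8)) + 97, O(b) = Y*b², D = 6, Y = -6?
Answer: -13/23 ≈ -0.56522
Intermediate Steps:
O(b) = -6*b²
w = 151 (w = (46 + 8) + 97 = 54 + 97 = 151)
(w + O(D))/(-93 - 1*(-208)) = (151 - 6*6²)/(-93 - 1*(-208)) = (151 - 6*36)/(-93 + 208) = (151 - 216)/115 = -65*1/115 = -13/23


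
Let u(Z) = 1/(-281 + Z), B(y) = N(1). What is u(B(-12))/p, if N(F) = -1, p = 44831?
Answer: -1/12642342 ≈ -7.9099e-8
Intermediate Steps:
B(y) = -1
u(B(-12))/p = 1/(-281 - 1*44831) = (1/44831)/(-282) = -1/282*1/44831 = -1/12642342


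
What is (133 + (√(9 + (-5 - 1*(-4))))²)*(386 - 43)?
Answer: 48363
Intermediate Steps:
(133 + (√(9 + (-5 - 1*(-4))))²)*(386 - 43) = (133 + (√(9 + (-5 + 4)))²)*343 = (133 + (√(9 - 1))²)*343 = (133 + (√8)²)*343 = (133 + (2*√2)²)*343 = (133 + 8)*343 = 141*343 = 48363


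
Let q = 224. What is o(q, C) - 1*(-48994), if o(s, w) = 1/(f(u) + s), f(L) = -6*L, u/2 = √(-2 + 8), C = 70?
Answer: 75499761/1541 + 3*√6/12328 ≈ 48994.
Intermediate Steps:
u = 2*√6 (u = 2*√(-2 + 8) = 2*√6 ≈ 4.8990)
o(s, w) = 1/(s - 12*√6) (o(s, w) = 1/(-12*√6 + s) = 1/(s - 12*√6))
o(q, C) - 1*(-48994) = 1/(224 - 12*√6) - 1*(-48994) = 1/(224 - 12*√6) + 48994 = 48994 + 1/(224 - 12*√6)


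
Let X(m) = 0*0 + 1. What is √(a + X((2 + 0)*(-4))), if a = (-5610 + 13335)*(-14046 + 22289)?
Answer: 2*√15919294 ≈ 7979.8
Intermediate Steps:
a = 63677175 (a = 7725*8243 = 63677175)
X(m) = 1 (X(m) = 0 + 1 = 1)
√(a + X((2 + 0)*(-4))) = √(63677175 + 1) = √63677176 = 2*√15919294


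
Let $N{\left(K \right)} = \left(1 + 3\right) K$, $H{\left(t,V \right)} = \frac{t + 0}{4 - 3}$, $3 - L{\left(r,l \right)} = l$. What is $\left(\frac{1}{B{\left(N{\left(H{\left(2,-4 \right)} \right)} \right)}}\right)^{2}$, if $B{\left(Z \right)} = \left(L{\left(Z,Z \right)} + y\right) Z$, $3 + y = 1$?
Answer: $\frac{1}{3136} \approx 0.00031888$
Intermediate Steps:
$y = -2$ ($y = -3 + 1 = -2$)
$L{\left(r,l \right)} = 3 - l$
$H{\left(t,V \right)} = t$ ($H{\left(t,V \right)} = \frac{t}{1} = t 1 = t$)
$N{\left(K \right)} = 4 K$
$B{\left(Z \right)} = Z \left(1 - Z\right)$ ($B{\left(Z \right)} = \left(\left(3 - Z\right) - 2\right) Z = \left(1 - Z\right) Z = Z \left(1 - Z\right)$)
$\left(\frac{1}{B{\left(N{\left(H{\left(2,-4 \right)} \right)} \right)}}\right)^{2} = \left(\frac{1}{4 \cdot 2 \left(1 - 4 \cdot 2\right)}\right)^{2} = \left(\frac{1}{8 \left(1 - 8\right)}\right)^{2} = \left(\frac{1}{8 \left(-7\right)}\right)^{2} = \left(\frac{1}{-56}\right)^{2} = \left(- \frac{1}{56}\right)^{2} = \frac{1}{3136}$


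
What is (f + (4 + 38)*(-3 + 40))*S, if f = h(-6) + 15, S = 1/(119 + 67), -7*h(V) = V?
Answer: 3663/434 ≈ 8.4401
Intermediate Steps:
h(V) = -V/7
S = 1/186 ≈ 0.0053763
f = 111/7 (f = -⅐*(-6) + 15 = 6/7 + 15 = 111/7 ≈ 15.857)
(f + (4 + 38)*(-3 + 40))*S = (111/7 + (4 + 38)*(-3 + 40))*(1/186) = (111/7 + 42*37)*(1/186) = (111/7 + 1554)*(1/186) = (10989/7)*(1/186) = 3663/434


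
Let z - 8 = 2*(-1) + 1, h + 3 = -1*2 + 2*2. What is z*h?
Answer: -7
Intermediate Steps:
h = -1 (h = -3 + (-1*2 + 2*2) = -3 + (-2 + 4) = -3 + 2 = -1)
z = 7 (z = 8 + (2*(-1) + 1) = 8 + (-2 + 1) = 8 - 1 = 7)
z*h = 7*(-1) = -7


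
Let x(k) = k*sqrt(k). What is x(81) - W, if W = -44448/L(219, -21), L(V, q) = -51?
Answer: -2423/17 ≈ -142.53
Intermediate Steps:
x(k) = k**(3/2)
W = 14816/17 (W = -44448/(-51) = -44448*(-1/51) = 14816/17 ≈ 871.53)
x(81) - W = 81**(3/2) - 1*14816/17 = 729 - 14816/17 = -2423/17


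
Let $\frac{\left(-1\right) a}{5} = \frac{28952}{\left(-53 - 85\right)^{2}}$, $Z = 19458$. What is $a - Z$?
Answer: $- \frac{92675728}{4761} \approx -19466.0$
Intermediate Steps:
$a = - \frac{36190}{4761}$ ($a = - 5 \frac{28952}{\left(-53 - 85\right)^{2}} = - 5 \frac{28952}{\left(-138\right)^{2}} = - 5 \cdot \frac{28952}{19044} = - 5 \cdot 28952 \cdot \frac{1}{19044} = \left(-5\right) \frac{7238}{4761} = - \frac{36190}{4761} \approx -7.6013$)
$a - Z = - \frac{36190}{4761} - 19458 = - \frac{92675728}{4761}$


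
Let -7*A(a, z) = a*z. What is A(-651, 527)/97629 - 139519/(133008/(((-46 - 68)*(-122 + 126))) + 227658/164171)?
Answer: 14177327973371093/29468017787740 ≈ 481.11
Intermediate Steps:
A(a, z) = -a*z/7
A(-651, 527)/97629 - 139519/(133008/(((-46 - 68)*(-122 + 126))) + 227658/164171) = -1/7*(-651)*527/97629 - 139519/(133008/(((-46 - 68)*(-122 + 126))) + 227658/164171) = 49011*(1/97629) - 139519/(133008/((-114*4)) + 227658*(1/164171)) = 16337/32543 - 139519/(133008/(-456) + 227658/164171) = 16337/32543 - 139519/(133008*(-1/456) + 227658/164171) = 16337/32543 - 139519/(-5542/19 + 227658/164171) = 16337/32543 - 139519/(-905510180/3119249) = 16337/32543 - 139519*(-3119249/905510180) = 16337/32543 + 435194501231/905510180 = 14177327973371093/29468017787740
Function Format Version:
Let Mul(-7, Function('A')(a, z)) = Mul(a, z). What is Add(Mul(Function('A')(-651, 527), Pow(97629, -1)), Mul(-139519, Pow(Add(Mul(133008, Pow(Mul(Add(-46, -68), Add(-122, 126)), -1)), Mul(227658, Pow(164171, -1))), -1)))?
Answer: Rational(14177327973371093, 29468017787740) ≈ 481.11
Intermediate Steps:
Function('A')(a, z) = Mul(Rational(-1, 7), a, z) (Function('A')(a, z) = Mul(Rational(-1, 7), Mul(a, z)) = Mul(Rational(-1, 7), a, z))
Add(Mul(Function('A')(-651, 527), Pow(97629, -1)), Mul(-139519, Pow(Add(Mul(133008, Pow(Mul(Add(-46, -68), Add(-122, 126)), -1)), Mul(227658, Pow(164171, -1))), -1))) = Add(Mul(Mul(Rational(-1, 7), -651, 527), Pow(97629, -1)), Mul(-139519, Pow(Add(Mul(133008, Pow(Mul(Add(-46, -68), Add(-122, 126)), -1)), Mul(227658, Pow(164171, -1))), -1))) = Add(Mul(49011, Rational(1, 97629)), Mul(-139519, Pow(Add(Mul(133008, Pow(Mul(-114, 4), -1)), Mul(227658, Rational(1, 164171))), -1))) = Add(Rational(16337, 32543), Mul(-139519, Pow(Add(Mul(133008, Pow(-456, -1)), Rational(227658, 164171)), -1))) = Add(Rational(16337, 32543), Mul(-139519, Pow(Add(Mul(133008, Rational(-1, 456)), Rational(227658, 164171)), -1))) = Add(Rational(16337, 32543), Mul(-139519, Pow(Add(Rational(-5542, 19), Rational(227658, 164171)), -1))) = Add(Rational(16337, 32543), Mul(-139519, Pow(Rational(-905510180, 3119249), -1))) = Add(Rational(16337, 32543), Mul(-139519, Rational(-3119249, 905510180))) = Add(Rational(16337, 32543), Rational(435194501231, 905510180)) = Rational(14177327973371093, 29468017787740)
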